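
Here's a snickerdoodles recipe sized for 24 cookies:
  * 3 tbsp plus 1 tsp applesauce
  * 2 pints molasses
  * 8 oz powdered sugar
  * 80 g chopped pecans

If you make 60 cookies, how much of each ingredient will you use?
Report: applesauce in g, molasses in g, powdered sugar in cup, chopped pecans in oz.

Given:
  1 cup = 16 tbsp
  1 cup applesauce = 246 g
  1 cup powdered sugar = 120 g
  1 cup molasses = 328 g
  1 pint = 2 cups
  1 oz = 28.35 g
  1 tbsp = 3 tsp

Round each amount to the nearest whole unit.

applesauce: 128 g; molasses: 3280 g; powdered sugar: 5 cup; chopped pecans: 7 oz

Scaling factor: 60/24 = 5/2 = 2.5.
applesauce: (3 tbsp + 1 tsp = 10/3 tbsp) × 5/2 ÷ 16 tbsp/cup × 246 g/cup ≈ 128 g
molasses: 2 pint × 5/2 × 2 cup/pint × 328 g/cup = 3280 g
powdered sugar: 8 oz × 5/2 × 28.35 g/oz ÷ 120 g/cup ≈ 5 cup
chopped pecans: 80 g × 5/2 ÷ 28.35 g/oz ≈ 7 oz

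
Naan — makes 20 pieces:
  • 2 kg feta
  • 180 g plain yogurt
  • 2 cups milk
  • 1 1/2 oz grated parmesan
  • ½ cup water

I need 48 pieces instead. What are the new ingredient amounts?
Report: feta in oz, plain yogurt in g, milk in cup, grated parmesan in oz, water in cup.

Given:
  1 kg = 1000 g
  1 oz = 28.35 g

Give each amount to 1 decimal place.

Scaling factor: 48/20 = 12/5 = 2.4.
feta: 2 kg × 12/5 × 1000 g/kg ÷ 28.35 g/oz ≈ 169.3 oz
plain yogurt: 180 g × 12/5 = 432.0 g
milk: 2 cup × 12/5 = 4.8 cup
grated parmesan: 1.5 oz × 12/5 = 3.6 oz
water: 0.5 cup × 12/5 = 1.2 cup

feta: 169.3 oz; plain yogurt: 432.0 g; milk: 4.8 cup; grated parmesan: 3.6 oz; water: 1.2 cup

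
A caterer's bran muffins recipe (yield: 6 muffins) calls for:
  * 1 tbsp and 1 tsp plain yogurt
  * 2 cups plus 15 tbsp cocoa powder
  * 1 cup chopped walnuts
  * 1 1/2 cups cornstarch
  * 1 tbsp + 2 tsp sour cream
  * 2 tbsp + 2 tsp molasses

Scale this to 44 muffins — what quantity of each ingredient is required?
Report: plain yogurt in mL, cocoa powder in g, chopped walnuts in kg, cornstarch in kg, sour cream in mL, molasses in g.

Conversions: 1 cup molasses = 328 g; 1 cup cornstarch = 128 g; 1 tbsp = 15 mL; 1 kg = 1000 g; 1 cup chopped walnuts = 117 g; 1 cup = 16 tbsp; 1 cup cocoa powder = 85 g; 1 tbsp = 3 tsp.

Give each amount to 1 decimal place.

plain yogurt: 146.7 mL; cocoa powder: 1831.0 g; chopped walnuts: 0.9 kg; cornstarch: 1.4 kg; sour cream: 183.3 mL; molasses: 400.9 g

Scaling factor: 44/6 = 22/3.
plain yogurt: (1 tbsp + 1 tsp = 4/3 tbsp) × 22/3 × 15 mL/tbsp ≈ 146.7 mL
cocoa powder: (2 cup + 15 tbsp = 2.9375 cup) × 22/3 × 85 g/cup ≈ 1831.0 g
chopped walnuts: 1 cup × 22/3 × 117 g/cup ÷ 1000 g/kg ≈ 0.9 kg
cornstarch: 1.5 cup × 22/3 × 128 g/cup ÷ 1000 g/kg ≈ 1.4 kg
sour cream: (1 tbsp + 2 tsp = 5/3 tbsp) × 22/3 × 15 mL/tbsp ≈ 183.3 mL
molasses: (2 tbsp + 2 tsp = 8/3 tbsp) × 22/3 ÷ 16 tbsp/cup × 328 g/cup ≈ 400.9 g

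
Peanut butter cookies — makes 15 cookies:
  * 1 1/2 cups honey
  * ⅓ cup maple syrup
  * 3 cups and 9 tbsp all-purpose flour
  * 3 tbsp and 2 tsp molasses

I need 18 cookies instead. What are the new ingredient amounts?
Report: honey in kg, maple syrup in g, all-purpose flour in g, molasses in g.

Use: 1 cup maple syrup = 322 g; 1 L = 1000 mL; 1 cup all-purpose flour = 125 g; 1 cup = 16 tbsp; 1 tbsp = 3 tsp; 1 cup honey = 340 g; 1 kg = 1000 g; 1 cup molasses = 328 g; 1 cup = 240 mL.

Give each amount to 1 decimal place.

honey: 0.6 kg; maple syrup: 128.8 g; all-purpose flour: 534.4 g; molasses: 90.2 g

Scaling factor: 18/15 = 6/5 = 1.2.
honey: 1.5 cup × 6/5 × 340 g/cup ÷ 1000 g/kg ≈ 0.6 kg
maple syrup: 1/3 cup × 6/5 × 322 g/cup = 128.8 g
all-purpose flour: (3 cup + 9 tbsp = 3.5625 cup) × 6/5 × 125 g/cup ≈ 534.4 g
molasses: (3 tbsp + 2 tsp = 11/3 tbsp) × 6/5 ÷ 16 tbsp/cup × 328 g/cup = 90.2 g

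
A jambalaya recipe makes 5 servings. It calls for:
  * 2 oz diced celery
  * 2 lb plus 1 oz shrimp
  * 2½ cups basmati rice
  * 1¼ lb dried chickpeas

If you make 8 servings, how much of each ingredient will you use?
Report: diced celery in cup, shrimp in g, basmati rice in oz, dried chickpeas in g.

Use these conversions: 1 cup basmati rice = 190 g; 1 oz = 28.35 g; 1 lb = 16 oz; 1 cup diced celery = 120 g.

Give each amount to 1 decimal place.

diced celery: 0.8 cup; shrimp: 1496.9 g; basmati rice: 26.8 oz; dried chickpeas: 907.2 g

Scaling factor: 8/5 = 1.6.
diced celery: 2 oz × 8/5 × 28.35 g/oz ÷ 120 g/cup ≈ 0.8 cup
shrimp: (2 lb + 1 oz = 2.0625 lb) × 8/5 × 16 oz/lb × 28.35 g/oz ≈ 1496.9 g
basmati rice: 2.5 cup × 8/5 × 190 g/cup ÷ 28.35 g/oz ≈ 26.8 oz
dried chickpeas: 1.25 lb × 8/5 × 16 oz/lb × 28.35 g/oz = 907.2 g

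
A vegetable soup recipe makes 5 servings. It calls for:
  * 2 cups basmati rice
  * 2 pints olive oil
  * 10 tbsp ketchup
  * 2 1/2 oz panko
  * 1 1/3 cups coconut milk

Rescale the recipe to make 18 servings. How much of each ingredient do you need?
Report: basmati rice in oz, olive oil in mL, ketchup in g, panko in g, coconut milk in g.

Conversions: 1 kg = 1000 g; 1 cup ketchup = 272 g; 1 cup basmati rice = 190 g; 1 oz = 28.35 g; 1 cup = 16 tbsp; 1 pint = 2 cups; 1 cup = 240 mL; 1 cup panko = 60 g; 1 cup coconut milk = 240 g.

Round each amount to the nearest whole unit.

Scaling factor: 18/5 = 3.6.
basmati rice: 2 cup × 18/5 × 190 g/cup ÷ 28.35 g/oz ≈ 48 oz
olive oil: 2 pint × 18/5 × 2 cup/pint × 240 mL/cup = 3456 mL
ketchup: 10 tbsp × 18/5 ÷ 16 tbsp/cup × 272 g/cup = 612 g
panko: 2.5 oz × 18/5 × 28.35 g/oz ≈ 255 g
coconut milk: 4/3 cup × 18/5 × 240 g/cup = 1152 g

basmati rice: 48 oz; olive oil: 3456 mL; ketchup: 612 g; panko: 255 g; coconut milk: 1152 g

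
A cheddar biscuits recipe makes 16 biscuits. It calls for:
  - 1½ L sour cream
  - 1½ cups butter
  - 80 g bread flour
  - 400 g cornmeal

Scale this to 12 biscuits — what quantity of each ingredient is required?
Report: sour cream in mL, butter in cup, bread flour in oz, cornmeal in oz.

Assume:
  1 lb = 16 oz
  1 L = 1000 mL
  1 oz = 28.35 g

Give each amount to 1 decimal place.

Scaling factor: 12/16 = 3/4 = 0.75.
sour cream: 1.5 L × 3/4 × 1000 mL/L = 1125.0 mL
butter: 1.5 cup × 3/4 ≈ 1.1 cup
bread flour: 80 g × 3/4 ÷ 28.35 g/oz ≈ 2.1 oz
cornmeal: 400 g × 3/4 ÷ 28.35 g/oz ≈ 10.6 oz

sour cream: 1125.0 mL; butter: 1.1 cup; bread flour: 2.1 oz; cornmeal: 10.6 oz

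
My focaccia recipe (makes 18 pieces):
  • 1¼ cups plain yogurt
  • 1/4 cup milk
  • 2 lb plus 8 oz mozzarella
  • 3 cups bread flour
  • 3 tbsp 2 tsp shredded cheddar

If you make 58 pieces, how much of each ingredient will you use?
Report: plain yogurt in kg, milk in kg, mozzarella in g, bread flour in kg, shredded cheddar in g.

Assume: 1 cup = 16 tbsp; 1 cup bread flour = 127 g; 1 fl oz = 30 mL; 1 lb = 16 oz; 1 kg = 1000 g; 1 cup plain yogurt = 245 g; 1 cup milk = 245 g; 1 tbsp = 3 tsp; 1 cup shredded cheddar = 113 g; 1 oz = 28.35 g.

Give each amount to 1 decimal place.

Scaling factor: 58/18 = 29/9.
plain yogurt: 1.25 cup × 29/9 × 245 g/cup ÷ 1000 g/kg ≈ 1.0 kg
milk: 0.25 cup × 29/9 × 245 g/cup ÷ 1000 g/kg ≈ 0.2 kg
mozzarella: (2 lb + 8 oz = 2.5 lb) × 29/9 × 16 oz/lb × 28.35 g/oz = 3654.0 g
bread flour: 3 cup × 29/9 × 127 g/cup ÷ 1000 g/kg ≈ 1.2 kg
shredded cheddar: (3 tbsp + 2 tsp = 11/3 tbsp) × 29/9 ÷ 16 tbsp/cup × 113 g/cup ≈ 83.4 g

plain yogurt: 1.0 kg; milk: 0.2 kg; mozzarella: 3654.0 g; bread flour: 1.2 kg; shredded cheddar: 83.4 g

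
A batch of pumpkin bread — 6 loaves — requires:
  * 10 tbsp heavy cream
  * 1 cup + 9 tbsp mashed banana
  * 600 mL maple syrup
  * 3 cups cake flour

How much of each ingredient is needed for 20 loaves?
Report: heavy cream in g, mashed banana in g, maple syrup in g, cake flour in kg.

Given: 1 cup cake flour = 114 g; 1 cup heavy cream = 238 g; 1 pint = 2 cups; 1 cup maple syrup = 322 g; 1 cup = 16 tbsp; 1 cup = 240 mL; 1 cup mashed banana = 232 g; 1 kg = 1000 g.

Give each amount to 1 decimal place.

heavy cream: 495.8 g; mashed banana: 1208.3 g; maple syrup: 2683.3 g; cake flour: 1.1 kg

Scaling factor: 20/6 = 10/3.
heavy cream: 10 tbsp × 10/3 ÷ 16 tbsp/cup × 238 g/cup ≈ 495.8 g
mashed banana: (1 cup + 9 tbsp = 1.5625 cup) × 10/3 × 232 g/cup ≈ 1208.3 g
maple syrup: 600 mL × 10/3 ÷ 240 mL/cup × 322 g/cup ≈ 2683.3 g
cake flour: 3 cup × 10/3 × 114 g/cup ÷ 1000 g/kg ≈ 1.1 kg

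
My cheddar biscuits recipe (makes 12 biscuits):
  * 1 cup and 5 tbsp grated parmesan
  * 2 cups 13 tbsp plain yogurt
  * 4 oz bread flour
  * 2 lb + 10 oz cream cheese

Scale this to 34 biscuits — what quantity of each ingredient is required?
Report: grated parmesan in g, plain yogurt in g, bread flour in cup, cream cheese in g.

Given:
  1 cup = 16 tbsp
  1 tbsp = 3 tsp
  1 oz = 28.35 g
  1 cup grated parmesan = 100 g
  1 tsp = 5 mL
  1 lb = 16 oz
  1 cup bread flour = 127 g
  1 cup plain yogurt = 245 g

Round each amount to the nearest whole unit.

grated parmesan: 372 g; plain yogurt: 1952 g; bread flour: 3 cup; cream cheese: 3374 g

Scaling factor: 34/12 = 17/6.
grated parmesan: (1 cup + 5 tbsp = 1.3125 cup) × 17/6 × 100 g/cup ≈ 372 g
plain yogurt: (2 cup + 13 tbsp = 2.8125 cup) × 17/6 × 245 g/cup ≈ 1952 g
bread flour: 4 oz × 17/6 × 28.35 g/oz ÷ 127 g/cup ≈ 3 cup
cream cheese: (2 lb + 10 oz = 2.625 lb) × 17/6 × 16 oz/lb × 28.35 g/oz ≈ 3374 g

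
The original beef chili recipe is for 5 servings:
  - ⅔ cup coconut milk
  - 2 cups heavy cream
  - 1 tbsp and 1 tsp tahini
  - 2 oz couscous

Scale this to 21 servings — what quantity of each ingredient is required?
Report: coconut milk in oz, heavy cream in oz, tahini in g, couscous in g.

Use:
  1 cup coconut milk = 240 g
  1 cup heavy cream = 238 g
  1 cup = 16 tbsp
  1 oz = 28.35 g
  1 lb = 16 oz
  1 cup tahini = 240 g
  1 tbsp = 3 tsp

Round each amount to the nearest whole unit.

coconut milk: 24 oz; heavy cream: 71 oz; tahini: 84 g; couscous: 238 g

Scaling factor: 21/5 = 4.2.
coconut milk: 2/3 cup × 21/5 × 240 g/cup ÷ 28.35 g/oz ≈ 24 oz
heavy cream: 2 cup × 21/5 × 238 g/cup ÷ 28.35 g/oz ≈ 71 oz
tahini: (1 tbsp + 1 tsp = 4/3 tbsp) × 21/5 ÷ 16 tbsp/cup × 240 g/cup = 84 g
couscous: 2 oz × 21/5 × 28.35 g/oz ≈ 238 g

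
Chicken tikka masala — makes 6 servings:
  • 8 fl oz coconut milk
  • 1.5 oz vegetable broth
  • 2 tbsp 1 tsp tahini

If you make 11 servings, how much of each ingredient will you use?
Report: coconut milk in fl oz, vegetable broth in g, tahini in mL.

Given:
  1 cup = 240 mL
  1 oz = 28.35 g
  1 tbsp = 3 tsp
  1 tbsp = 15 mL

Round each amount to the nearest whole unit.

Scaling factor: 11/6.
coconut milk: 8 fl oz × 11/6 ≈ 15 fl oz
vegetable broth: 1.5 oz × 11/6 × 28.35 g/oz ≈ 78 g
tahini: (2 tbsp + 1 tsp = 7/3 tbsp) × 11/6 × 15 mL/tbsp ≈ 64 mL

coconut milk: 15 fl oz; vegetable broth: 78 g; tahini: 64 mL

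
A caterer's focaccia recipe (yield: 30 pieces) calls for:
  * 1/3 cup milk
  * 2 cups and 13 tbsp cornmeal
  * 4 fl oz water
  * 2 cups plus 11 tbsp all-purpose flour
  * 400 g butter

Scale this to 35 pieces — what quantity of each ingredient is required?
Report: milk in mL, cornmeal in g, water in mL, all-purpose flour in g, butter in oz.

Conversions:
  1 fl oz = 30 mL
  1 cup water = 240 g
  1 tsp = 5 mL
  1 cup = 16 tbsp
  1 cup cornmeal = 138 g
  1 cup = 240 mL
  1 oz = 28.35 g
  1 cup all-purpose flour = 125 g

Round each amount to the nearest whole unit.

Scaling factor: 35/30 = 7/6.
milk: 1/3 cup × 7/6 × 240 mL/cup ≈ 93 mL
cornmeal: (2 cup + 13 tbsp = 2.8125 cup) × 7/6 × 138 g/cup ≈ 453 g
water: 4 fl oz × 7/6 × 30 mL/fl oz = 140 mL
all-purpose flour: (2 cup + 11 tbsp = 2.6875 cup) × 7/6 × 125 g/cup ≈ 392 g
butter: 400 g × 7/6 ÷ 28.35 g/oz ≈ 16 oz

milk: 93 mL; cornmeal: 453 g; water: 140 mL; all-purpose flour: 392 g; butter: 16 oz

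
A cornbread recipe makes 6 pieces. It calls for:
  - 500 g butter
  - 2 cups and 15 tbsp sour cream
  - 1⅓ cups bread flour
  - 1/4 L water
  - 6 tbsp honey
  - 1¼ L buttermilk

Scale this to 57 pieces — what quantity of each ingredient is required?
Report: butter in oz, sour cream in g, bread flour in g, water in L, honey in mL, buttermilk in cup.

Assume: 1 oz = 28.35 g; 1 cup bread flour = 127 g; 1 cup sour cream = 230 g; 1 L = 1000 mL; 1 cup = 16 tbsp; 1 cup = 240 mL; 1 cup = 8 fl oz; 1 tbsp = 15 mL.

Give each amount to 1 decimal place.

Scaling factor: 57/6 = 19/2 = 9.5.
butter: 500 g × 19/2 ÷ 28.35 g/oz ≈ 167.5 oz
sour cream: (2 cup + 15 tbsp = 2.9375 cup) × 19/2 × 230 g/cup ≈ 6418.4 g
bread flour: 4/3 cup × 19/2 × 127 g/cup ≈ 1608.7 g
water: 0.25 L × 19/2 ≈ 2.4 L
honey: 6 tbsp × 19/2 × 15 mL/tbsp = 855.0 mL
buttermilk: 1.25 L × 19/2 × 1000 mL/L ÷ 240 mL/cup ≈ 49.5 cup

butter: 167.5 oz; sour cream: 6418.4 g; bread flour: 1608.7 g; water: 2.4 L; honey: 855.0 mL; buttermilk: 49.5 cup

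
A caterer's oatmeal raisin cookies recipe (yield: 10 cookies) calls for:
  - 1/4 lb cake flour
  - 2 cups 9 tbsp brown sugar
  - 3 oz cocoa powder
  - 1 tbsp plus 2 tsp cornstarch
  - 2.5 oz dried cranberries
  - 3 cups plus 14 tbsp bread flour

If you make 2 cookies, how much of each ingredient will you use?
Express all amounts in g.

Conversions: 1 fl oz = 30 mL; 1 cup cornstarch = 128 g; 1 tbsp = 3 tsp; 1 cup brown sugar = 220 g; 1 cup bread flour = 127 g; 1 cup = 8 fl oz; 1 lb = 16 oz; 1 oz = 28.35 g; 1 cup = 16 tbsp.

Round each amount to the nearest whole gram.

Scaling factor: 2/10 = 1/5 = 0.2.
cake flour: 0.25 lb × 1/5 × 16 oz/lb × 28.35 g/oz ≈ 23 g
brown sugar: (2 cup + 9 tbsp = 2.5625 cup) × 1/5 × 220 g/cup ≈ 113 g
cocoa powder: 3 oz × 1/5 × 28.35 g/oz ≈ 17 g
cornstarch: (1 tbsp + 2 tsp = 5/3 tbsp) × 1/5 ÷ 16 tbsp/cup × 128 g/cup ≈ 3 g
dried cranberries: 2.5 oz × 1/5 × 28.35 g/oz ≈ 14 g
bread flour: (3 cup + 14 tbsp = 3.875 cup) × 1/5 × 127 g/cup ≈ 98 g

cake flour: 23 g; brown sugar: 113 g; cocoa powder: 17 g; cornstarch: 3 g; dried cranberries: 14 g; bread flour: 98 g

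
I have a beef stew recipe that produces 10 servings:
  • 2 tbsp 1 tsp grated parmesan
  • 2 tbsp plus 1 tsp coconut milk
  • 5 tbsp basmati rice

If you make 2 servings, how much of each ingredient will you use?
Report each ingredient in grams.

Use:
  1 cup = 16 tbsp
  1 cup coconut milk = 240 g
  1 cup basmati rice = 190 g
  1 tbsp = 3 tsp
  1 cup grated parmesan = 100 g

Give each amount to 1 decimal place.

grated parmesan: 2.9 g; coconut milk: 7.0 g; basmati rice: 11.9 g

Scaling factor: 2/10 = 1/5 = 0.2.
grated parmesan: (2 tbsp + 1 tsp = 7/3 tbsp) × 1/5 ÷ 16 tbsp/cup × 100 g/cup ≈ 2.9 g
coconut milk: (2 tbsp + 1 tsp = 7/3 tbsp) × 1/5 ÷ 16 tbsp/cup × 240 g/cup = 7.0 g
basmati rice: 5 tbsp × 1/5 ÷ 16 tbsp/cup × 190 g/cup ≈ 11.9 g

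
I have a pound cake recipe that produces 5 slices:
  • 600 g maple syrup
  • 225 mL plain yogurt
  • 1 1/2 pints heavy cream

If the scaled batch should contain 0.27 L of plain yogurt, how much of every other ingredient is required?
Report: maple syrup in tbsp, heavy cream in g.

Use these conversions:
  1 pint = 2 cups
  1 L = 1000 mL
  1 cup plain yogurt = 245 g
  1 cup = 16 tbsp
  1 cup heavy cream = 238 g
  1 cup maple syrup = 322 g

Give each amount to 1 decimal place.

maple syrup: 35.8 tbsp; heavy cream: 856.8 g

The original recipe has 0.225 L of plain yogurt, so the scaling factor is 0.27 ÷ 0.225 = 6/5 = 1.2.
maple syrup: 600 g × 6/5 ÷ 322 g/cup × 16 tbsp/cup ≈ 35.8 tbsp
heavy cream: 1.5 pint × 6/5 × 2 cup/pint × 238 g/cup = 856.8 g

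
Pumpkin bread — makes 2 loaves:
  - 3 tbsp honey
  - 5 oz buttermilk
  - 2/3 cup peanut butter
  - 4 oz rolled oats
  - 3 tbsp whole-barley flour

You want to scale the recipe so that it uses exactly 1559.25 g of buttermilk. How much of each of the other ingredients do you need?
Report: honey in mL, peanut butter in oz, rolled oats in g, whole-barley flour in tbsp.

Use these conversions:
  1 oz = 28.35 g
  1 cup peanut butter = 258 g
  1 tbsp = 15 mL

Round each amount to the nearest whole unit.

honey: 495 mL; peanut butter: 67 oz; rolled oats: 1247 g; whole-barley flour: 33 tbsp

The original recipe has 141.75 g of buttermilk, so the scaling factor is 1559.25 ÷ 141.75 = 11.
honey: 3 tbsp × 11 × 15 mL/tbsp = 495 mL
peanut butter: 2/3 cup × 11 × 258 g/cup ÷ 28.35 g/oz ≈ 67 oz
rolled oats: 4 oz × 11 × 28.35 g/oz ≈ 1247 g
whole-barley flour: 3 tbsp × 11 = 33 tbsp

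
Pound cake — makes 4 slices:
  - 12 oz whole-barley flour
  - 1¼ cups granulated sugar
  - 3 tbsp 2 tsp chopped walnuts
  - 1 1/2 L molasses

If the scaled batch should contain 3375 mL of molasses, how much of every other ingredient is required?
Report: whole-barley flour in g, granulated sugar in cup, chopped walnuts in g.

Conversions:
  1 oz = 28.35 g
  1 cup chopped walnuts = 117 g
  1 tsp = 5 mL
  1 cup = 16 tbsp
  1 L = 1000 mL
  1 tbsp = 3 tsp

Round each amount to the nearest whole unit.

whole-barley flour: 765 g; granulated sugar: 3 cup; chopped walnuts: 60 g

The original recipe has 1500 mL of molasses, so the scaling factor is 3375 ÷ 1500 = 9/4 = 2.25.
whole-barley flour: 12 oz × 9/4 × 28.35 g/oz ≈ 765 g
granulated sugar: 1.25 cup × 9/4 ≈ 3 cup
chopped walnuts: (3 tbsp + 2 tsp = 11/3 tbsp) × 9/4 ÷ 16 tbsp/cup × 117 g/cup ≈ 60 g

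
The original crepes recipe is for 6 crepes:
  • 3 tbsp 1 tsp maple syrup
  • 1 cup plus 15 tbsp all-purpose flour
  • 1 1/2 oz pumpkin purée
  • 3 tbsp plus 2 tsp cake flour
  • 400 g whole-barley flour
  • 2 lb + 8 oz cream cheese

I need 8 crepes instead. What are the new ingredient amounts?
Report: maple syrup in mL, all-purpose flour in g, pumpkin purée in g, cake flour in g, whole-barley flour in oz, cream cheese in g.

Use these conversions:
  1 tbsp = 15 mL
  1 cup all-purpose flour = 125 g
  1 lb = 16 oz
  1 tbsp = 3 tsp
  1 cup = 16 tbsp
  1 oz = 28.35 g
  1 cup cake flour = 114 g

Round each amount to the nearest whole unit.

maple syrup: 67 mL; all-purpose flour: 323 g; pumpkin purée: 57 g; cake flour: 35 g; whole-barley flour: 19 oz; cream cheese: 1512 g

Scaling factor: 8/6 = 4/3.
maple syrup: (3 tbsp + 1 tsp = 10/3 tbsp) × 4/3 × 15 mL/tbsp ≈ 67 mL
all-purpose flour: (1 cup + 15 tbsp = 1.9375 cup) × 4/3 × 125 g/cup ≈ 323 g
pumpkin purée: 1.5 oz × 4/3 × 28.35 g/oz ≈ 57 g
cake flour: (3 tbsp + 2 tsp = 11/3 tbsp) × 4/3 ÷ 16 tbsp/cup × 114 g/cup ≈ 35 g
whole-barley flour: 400 g × 4/3 ÷ 28.35 g/oz ≈ 19 oz
cream cheese: (2 lb + 8 oz = 2.5 lb) × 4/3 × 16 oz/lb × 28.35 g/oz = 1512 g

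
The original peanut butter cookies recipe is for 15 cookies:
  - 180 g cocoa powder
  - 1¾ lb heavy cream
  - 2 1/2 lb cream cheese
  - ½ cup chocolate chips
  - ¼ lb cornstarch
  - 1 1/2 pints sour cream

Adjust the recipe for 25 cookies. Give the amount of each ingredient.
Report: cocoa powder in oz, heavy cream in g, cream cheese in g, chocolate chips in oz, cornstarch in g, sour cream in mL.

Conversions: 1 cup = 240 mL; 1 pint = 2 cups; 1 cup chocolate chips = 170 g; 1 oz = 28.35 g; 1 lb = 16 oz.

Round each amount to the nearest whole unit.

Scaling factor: 25/15 = 5/3.
cocoa powder: 180 g × 5/3 ÷ 28.35 g/oz ≈ 11 oz
heavy cream: 1.75 lb × 5/3 × 16 oz/lb × 28.35 g/oz = 1323 g
cream cheese: 2.5 lb × 5/3 × 16 oz/lb × 28.35 g/oz = 1890 g
chocolate chips: 0.5 cup × 5/3 × 170 g/cup ÷ 28.35 g/oz ≈ 5 oz
cornstarch: 0.25 lb × 5/3 × 16 oz/lb × 28.35 g/oz = 189 g
sour cream: 1.5 pint × 5/3 × 2 cup/pint × 240 mL/cup = 1200 mL

cocoa powder: 11 oz; heavy cream: 1323 g; cream cheese: 1890 g; chocolate chips: 5 oz; cornstarch: 189 g; sour cream: 1200 mL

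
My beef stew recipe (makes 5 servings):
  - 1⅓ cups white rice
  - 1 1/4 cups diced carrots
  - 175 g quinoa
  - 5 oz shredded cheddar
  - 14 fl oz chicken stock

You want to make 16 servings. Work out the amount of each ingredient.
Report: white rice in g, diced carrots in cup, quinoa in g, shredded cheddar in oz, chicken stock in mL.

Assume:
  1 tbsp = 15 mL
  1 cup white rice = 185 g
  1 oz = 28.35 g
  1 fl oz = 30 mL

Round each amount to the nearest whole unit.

Scaling factor: 16/5 = 3.2.
white rice: 4/3 cup × 16/5 × 185 g/cup ≈ 789 g
diced carrots: 1.25 cup × 16/5 = 4 cup
quinoa: 175 g × 16/5 = 560 g
shredded cheddar: 5 oz × 16/5 = 16 oz
chicken stock: 14 fl oz × 16/5 × 30 mL/fl oz = 1344 mL

white rice: 789 g; diced carrots: 4 cup; quinoa: 560 g; shredded cheddar: 16 oz; chicken stock: 1344 mL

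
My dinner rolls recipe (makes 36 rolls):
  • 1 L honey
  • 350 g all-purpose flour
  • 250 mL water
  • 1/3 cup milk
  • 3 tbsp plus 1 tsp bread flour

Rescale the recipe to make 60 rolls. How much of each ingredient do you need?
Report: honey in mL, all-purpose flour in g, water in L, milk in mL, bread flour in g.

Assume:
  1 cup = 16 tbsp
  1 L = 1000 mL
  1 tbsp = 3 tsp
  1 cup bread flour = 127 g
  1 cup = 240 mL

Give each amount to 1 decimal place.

honey: 1666.7 mL; all-purpose flour: 583.3 g; water: 0.4 L; milk: 133.3 mL; bread flour: 44.1 g

Scaling factor: 60/36 = 5/3.
honey: 1 L × 5/3 × 1000 mL/L ≈ 1666.7 mL
all-purpose flour: 350 g × 5/3 ≈ 583.3 g
water: 250 mL × 5/3 ÷ 1000 mL/L ≈ 0.4 L
milk: 1/3 cup × 5/3 × 240 mL/cup ≈ 133.3 mL
bread flour: (3 tbsp + 1 tsp = 10/3 tbsp) × 5/3 ÷ 16 tbsp/cup × 127 g/cup ≈ 44.1 g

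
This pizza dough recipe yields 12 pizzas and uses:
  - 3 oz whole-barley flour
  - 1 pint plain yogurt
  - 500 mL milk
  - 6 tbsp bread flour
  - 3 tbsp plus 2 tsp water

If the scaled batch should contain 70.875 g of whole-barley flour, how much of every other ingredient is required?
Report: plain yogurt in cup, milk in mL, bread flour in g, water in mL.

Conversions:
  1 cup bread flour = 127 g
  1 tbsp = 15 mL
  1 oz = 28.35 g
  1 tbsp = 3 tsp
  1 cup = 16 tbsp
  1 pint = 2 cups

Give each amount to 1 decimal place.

The original recipe has 85.05 g of whole-barley flour, so the scaling factor is 70.875 ÷ 85.05 = 5/6.
plain yogurt: 1 pint × 5/6 × 2 cup/pint ≈ 1.7 cup
milk: 500 mL × 5/6 ≈ 416.7 mL
bread flour: 6 tbsp × 5/6 ÷ 16 tbsp/cup × 127 g/cup ≈ 39.7 g
water: (3 tbsp + 2 tsp = 11/3 tbsp) × 5/6 × 15 mL/tbsp ≈ 45.8 mL

plain yogurt: 1.7 cup; milk: 416.7 mL; bread flour: 39.7 g; water: 45.8 mL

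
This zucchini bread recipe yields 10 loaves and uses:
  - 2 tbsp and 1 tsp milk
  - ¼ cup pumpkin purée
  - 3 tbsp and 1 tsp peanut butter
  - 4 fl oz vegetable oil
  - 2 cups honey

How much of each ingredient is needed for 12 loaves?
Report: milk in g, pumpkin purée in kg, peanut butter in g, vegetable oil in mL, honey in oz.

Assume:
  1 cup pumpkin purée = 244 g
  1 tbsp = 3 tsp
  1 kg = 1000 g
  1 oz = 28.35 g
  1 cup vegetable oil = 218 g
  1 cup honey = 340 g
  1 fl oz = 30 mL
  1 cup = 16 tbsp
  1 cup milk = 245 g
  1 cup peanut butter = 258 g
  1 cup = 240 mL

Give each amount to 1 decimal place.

Scaling factor: 12/10 = 6/5 = 1.2.
milk: (2 tbsp + 1 tsp = 7/3 tbsp) × 6/5 ÷ 16 tbsp/cup × 245 g/cup ≈ 42.9 g
pumpkin purée: 0.25 cup × 6/5 × 244 g/cup ÷ 1000 g/kg ≈ 0.1 kg
peanut butter: (3 tbsp + 1 tsp = 10/3 tbsp) × 6/5 ÷ 16 tbsp/cup × 258 g/cup = 64.5 g
vegetable oil: 4 fl oz × 6/5 × 30 mL/fl oz = 144.0 mL
honey: 2 cup × 6/5 × 340 g/cup ÷ 28.35 g/oz ≈ 28.8 oz

milk: 42.9 g; pumpkin purée: 0.1 kg; peanut butter: 64.5 g; vegetable oil: 144.0 mL; honey: 28.8 oz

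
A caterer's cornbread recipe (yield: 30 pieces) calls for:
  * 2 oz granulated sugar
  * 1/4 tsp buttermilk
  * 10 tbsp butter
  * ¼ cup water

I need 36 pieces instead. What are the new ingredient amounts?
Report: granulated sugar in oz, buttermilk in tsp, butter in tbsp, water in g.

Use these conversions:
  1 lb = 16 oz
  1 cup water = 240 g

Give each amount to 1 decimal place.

Scaling factor: 36/30 = 6/5 = 1.2.
granulated sugar: 2 oz × 6/5 = 2.4 oz
buttermilk: 0.25 tsp × 6/5 = 0.3 tsp
butter: 10 tbsp × 6/5 = 12.0 tbsp
water: 0.25 cup × 6/5 × 240 g/cup = 72.0 g

granulated sugar: 2.4 oz; buttermilk: 0.3 tsp; butter: 12.0 tbsp; water: 72.0 g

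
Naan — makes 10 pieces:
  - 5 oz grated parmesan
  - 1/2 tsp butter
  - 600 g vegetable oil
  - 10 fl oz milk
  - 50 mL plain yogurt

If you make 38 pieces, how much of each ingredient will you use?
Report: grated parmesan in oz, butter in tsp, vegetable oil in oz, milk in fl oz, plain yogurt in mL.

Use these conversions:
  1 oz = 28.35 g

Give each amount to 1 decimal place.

grated parmesan: 19.0 oz; butter: 1.9 tsp; vegetable oil: 80.4 oz; milk: 38.0 fl oz; plain yogurt: 190.0 mL

Scaling factor: 38/10 = 19/5 = 3.8.
grated parmesan: 5 oz × 19/5 = 19.0 oz
butter: 0.5 tsp × 19/5 = 1.9 tsp
vegetable oil: 600 g × 19/5 ÷ 28.35 g/oz ≈ 80.4 oz
milk: 10 fl oz × 19/5 = 38.0 fl oz
plain yogurt: 50 mL × 19/5 = 190.0 mL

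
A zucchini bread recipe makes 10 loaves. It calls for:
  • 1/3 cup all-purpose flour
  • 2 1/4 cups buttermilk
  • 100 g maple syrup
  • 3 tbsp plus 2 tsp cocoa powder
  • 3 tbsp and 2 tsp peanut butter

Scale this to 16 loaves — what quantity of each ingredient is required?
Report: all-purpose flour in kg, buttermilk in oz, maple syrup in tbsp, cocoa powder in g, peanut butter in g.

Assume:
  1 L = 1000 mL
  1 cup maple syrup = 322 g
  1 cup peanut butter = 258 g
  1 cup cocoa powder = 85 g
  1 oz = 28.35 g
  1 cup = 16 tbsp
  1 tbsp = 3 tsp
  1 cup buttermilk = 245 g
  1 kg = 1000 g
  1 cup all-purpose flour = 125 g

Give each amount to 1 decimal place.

Scaling factor: 16/10 = 8/5 = 1.6.
all-purpose flour: 1/3 cup × 8/5 × 125 g/cup ÷ 1000 g/kg ≈ 0.1 kg
buttermilk: 2.25 cup × 8/5 × 245 g/cup ÷ 28.35 g/oz ≈ 31.1 oz
maple syrup: 100 g × 8/5 ÷ 322 g/cup × 16 tbsp/cup ≈ 8.0 tbsp
cocoa powder: (3 tbsp + 2 tsp = 11/3 tbsp) × 8/5 ÷ 16 tbsp/cup × 85 g/cup ≈ 31.2 g
peanut butter: (3 tbsp + 2 tsp = 11/3 tbsp) × 8/5 ÷ 16 tbsp/cup × 258 g/cup = 94.6 g

all-purpose flour: 0.1 kg; buttermilk: 31.1 oz; maple syrup: 8.0 tbsp; cocoa powder: 31.2 g; peanut butter: 94.6 g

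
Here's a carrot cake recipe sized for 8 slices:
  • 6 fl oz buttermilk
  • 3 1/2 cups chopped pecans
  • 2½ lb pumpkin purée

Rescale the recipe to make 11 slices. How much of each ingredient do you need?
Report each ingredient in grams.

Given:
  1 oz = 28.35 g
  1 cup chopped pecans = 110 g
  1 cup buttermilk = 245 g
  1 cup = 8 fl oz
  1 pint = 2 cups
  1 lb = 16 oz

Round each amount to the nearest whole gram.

buttermilk: 253 g; chopped pecans: 529 g; pumpkin purée: 1559 g

Scaling factor: 11/8 = 1.375.
buttermilk: 6 fl oz × 11/8 ÷ 8 fl oz/cup × 245 g/cup ≈ 253 g
chopped pecans: 3.5 cup × 11/8 × 110 g/cup ≈ 529 g
pumpkin purée: 2.5 lb × 11/8 × 16 oz/lb × 28.35 g/oz ≈ 1559 g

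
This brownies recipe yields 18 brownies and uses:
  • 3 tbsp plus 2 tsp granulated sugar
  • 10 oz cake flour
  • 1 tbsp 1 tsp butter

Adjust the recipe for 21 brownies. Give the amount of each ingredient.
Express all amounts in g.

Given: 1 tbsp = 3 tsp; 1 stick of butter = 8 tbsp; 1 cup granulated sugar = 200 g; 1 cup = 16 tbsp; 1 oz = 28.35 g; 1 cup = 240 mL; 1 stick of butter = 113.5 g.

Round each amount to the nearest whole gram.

granulated sugar: 53 g; cake flour: 331 g; butter: 22 g

Scaling factor: 21/18 = 7/6.
granulated sugar: (3 tbsp + 2 tsp = 11/3 tbsp) × 7/6 ÷ 16 tbsp/cup × 200 g/cup ≈ 53 g
cake flour: 10 oz × 7/6 × 28.35 g/oz ≈ 331 g
butter: (1 tbsp + 1 tsp = 4/3 tbsp) × 7/6 ÷ 8 tbsp/stick × 113.5 g/stick ≈ 22 g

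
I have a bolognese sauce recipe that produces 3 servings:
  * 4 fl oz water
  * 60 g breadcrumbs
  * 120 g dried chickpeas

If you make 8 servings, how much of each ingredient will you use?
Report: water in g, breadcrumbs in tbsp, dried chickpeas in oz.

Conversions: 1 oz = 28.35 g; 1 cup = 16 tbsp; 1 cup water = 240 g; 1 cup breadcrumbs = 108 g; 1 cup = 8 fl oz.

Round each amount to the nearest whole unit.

Scaling factor: 8/3.
water: 4 fl oz × 8/3 ÷ 8 fl oz/cup × 240 g/cup = 320 g
breadcrumbs: 60 g × 8/3 ÷ 108 g/cup × 16 tbsp/cup ≈ 24 tbsp
dried chickpeas: 120 g × 8/3 ÷ 28.35 g/oz ≈ 11 oz

water: 320 g; breadcrumbs: 24 tbsp; dried chickpeas: 11 oz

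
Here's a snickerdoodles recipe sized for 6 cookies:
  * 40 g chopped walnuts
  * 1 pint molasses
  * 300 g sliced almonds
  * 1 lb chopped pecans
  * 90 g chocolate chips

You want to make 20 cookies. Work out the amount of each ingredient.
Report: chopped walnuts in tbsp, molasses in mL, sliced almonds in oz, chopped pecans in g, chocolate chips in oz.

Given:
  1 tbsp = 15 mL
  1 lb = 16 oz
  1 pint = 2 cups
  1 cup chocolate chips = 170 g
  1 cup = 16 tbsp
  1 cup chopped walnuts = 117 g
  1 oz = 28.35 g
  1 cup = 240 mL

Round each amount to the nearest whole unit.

Scaling factor: 20/6 = 10/3.
chopped walnuts: 40 g × 10/3 ÷ 117 g/cup × 16 tbsp/cup ≈ 18 tbsp
molasses: 1 pint × 10/3 × 2 cup/pint × 240 mL/cup = 1600 mL
sliced almonds: 300 g × 10/3 ÷ 28.35 g/oz ≈ 35 oz
chopped pecans: 1 lb × 10/3 × 16 oz/lb × 28.35 g/oz = 1512 g
chocolate chips: 90 g × 10/3 ÷ 28.35 g/oz ≈ 11 oz

chopped walnuts: 18 tbsp; molasses: 1600 mL; sliced almonds: 35 oz; chopped pecans: 1512 g; chocolate chips: 11 oz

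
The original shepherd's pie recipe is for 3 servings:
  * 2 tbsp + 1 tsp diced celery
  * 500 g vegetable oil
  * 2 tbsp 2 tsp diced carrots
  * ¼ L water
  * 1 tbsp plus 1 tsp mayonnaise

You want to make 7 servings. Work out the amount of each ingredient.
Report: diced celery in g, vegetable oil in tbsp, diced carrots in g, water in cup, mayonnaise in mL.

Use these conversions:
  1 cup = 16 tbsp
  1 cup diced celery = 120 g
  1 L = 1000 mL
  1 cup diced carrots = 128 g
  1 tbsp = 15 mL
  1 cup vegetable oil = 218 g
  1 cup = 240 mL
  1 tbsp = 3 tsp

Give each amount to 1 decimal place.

Scaling factor: 7/3.
diced celery: (2 tbsp + 1 tsp = 7/3 tbsp) × 7/3 ÷ 16 tbsp/cup × 120 g/cup ≈ 40.8 g
vegetable oil: 500 g × 7/3 ÷ 218 g/cup × 16 tbsp/cup ≈ 85.6 tbsp
diced carrots: (2 tbsp + 2 tsp = 8/3 tbsp) × 7/3 ÷ 16 tbsp/cup × 128 g/cup ≈ 49.8 g
water: 0.25 L × 7/3 × 1000 mL/L ÷ 240 mL/cup ≈ 2.4 cup
mayonnaise: (1 tbsp + 1 tsp = 4/3 tbsp) × 7/3 × 15 mL/tbsp ≈ 46.7 mL

diced celery: 40.8 g; vegetable oil: 85.6 tbsp; diced carrots: 49.8 g; water: 2.4 cup; mayonnaise: 46.7 mL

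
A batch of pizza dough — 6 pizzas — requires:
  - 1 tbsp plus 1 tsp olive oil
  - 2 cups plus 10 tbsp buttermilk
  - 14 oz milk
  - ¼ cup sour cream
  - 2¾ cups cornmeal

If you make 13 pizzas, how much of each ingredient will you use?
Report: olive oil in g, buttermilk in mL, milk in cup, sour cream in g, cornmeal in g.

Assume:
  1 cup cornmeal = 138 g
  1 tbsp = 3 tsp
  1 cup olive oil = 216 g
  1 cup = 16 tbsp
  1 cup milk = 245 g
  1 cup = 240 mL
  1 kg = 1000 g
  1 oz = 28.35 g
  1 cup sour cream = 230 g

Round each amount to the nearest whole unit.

olive oil: 39 g; buttermilk: 1365 mL; milk: 4 cup; sour cream: 125 g; cornmeal: 822 g

Scaling factor: 13/6.
olive oil: (1 tbsp + 1 tsp = 4/3 tbsp) × 13/6 ÷ 16 tbsp/cup × 216 g/cup = 39 g
buttermilk: (2 cup + 10 tbsp = 2.625 cup) × 13/6 × 240 mL/cup = 1365 mL
milk: 14 oz × 13/6 × 28.35 g/oz ÷ 245 g/cup ≈ 4 cup
sour cream: 0.25 cup × 13/6 × 230 g/cup ≈ 125 g
cornmeal: 2.75 cup × 13/6 × 138 g/cup ≈ 822 g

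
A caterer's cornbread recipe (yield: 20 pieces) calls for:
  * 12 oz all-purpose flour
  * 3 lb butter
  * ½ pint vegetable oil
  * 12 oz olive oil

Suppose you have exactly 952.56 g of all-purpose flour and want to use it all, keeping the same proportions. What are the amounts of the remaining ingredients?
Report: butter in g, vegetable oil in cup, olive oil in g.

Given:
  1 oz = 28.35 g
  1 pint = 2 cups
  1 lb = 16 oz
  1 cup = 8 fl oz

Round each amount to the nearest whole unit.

The original recipe has 340.2 g of all-purpose flour, so the scaling factor is 952.56 ÷ 340.2 = 14/5 = 2.8.
butter: 3 lb × 14/5 × 16 oz/lb × 28.35 g/oz ≈ 3810 g
vegetable oil: 0.5 pint × 14/5 × 2 cup/pint ≈ 3 cup
olive oil: 12 oz × 14/5 × 28.35 g/oz ≈ 953 g

butter: 3810 g; vegetable oil: 3 cup; olive oil: 953 g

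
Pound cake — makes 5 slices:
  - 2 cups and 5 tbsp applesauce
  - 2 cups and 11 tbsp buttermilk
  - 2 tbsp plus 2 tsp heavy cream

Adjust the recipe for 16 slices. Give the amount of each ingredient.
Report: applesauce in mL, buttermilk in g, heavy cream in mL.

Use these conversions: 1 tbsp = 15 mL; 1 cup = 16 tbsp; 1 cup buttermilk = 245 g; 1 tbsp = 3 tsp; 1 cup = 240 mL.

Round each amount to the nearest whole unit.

Scaling factor: 16/5 = 3.2.
applesauce: (2 cup + 5 tbsp = 2.3125 cup) × 16/5 × 240 mL/cup = 1776 mL
buttermilk: (2 cup + 11 tbsp = 2.6875 cup) × 16/5 × 245 g/cup = 2107 g
heavy cream: (2 tbsp + 2 tsp = 8/3 tbsp) × 16/5 × 15 mL/tbsp = 128 mL

applesauce: 1776 mL; buttermilk: 2107 g; heavy cream: 128 mL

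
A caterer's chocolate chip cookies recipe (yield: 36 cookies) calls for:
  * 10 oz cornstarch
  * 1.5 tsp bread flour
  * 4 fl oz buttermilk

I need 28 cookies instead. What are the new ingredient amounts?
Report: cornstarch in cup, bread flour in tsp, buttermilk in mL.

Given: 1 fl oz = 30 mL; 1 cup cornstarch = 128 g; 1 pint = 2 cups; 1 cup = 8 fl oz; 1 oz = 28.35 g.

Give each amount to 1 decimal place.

cornstarch: 1.7 cup; bread flour: 1.2 tsp; buttermilk: 93.3 mL

Scaling factor: 28/36 = 7/9.
cornstarch: 10 oz × 7/9 × 28.35 g/oz ÷ 128 g/cup ≈ 1.7 cup
bread flour: 1.5 tsp × 7/9 ≈ 1.2 tsp
buttermilk: 4 fl oz × 7/9 × 30 mL/fl oz ≈ 93.3 mL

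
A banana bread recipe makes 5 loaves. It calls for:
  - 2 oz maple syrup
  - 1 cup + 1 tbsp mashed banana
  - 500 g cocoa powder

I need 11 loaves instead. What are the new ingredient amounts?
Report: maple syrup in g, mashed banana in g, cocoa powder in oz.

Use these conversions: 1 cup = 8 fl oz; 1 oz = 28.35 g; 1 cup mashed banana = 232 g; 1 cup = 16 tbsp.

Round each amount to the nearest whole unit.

Scaling factor: 11/5 = 2.2.
maple syrup: 2 oz × 11/5 × 28.35 g/oz ≈ 125 g
mashed banana: (1 cup + 1 tbsp = 1.0625 cup) × 11/5 × 232 g/cup ≈ 542 g
cocoa powder: 500 g × 11/5 ÷ 28.35 g/oz ≈ 39 oz

maple syrup: 125 g; mashed banana: 542 g; cocoa powder: 39 oz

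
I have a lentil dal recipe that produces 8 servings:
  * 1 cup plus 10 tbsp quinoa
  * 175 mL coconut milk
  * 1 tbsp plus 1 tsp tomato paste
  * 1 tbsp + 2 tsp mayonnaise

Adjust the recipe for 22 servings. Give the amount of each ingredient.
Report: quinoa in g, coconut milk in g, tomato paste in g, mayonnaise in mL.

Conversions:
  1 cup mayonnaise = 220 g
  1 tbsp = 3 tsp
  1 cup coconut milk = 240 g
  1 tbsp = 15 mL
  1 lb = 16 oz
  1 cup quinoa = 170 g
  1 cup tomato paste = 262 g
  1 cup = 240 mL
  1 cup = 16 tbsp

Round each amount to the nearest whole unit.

Scaling factor: 22/8 = 11/4 = 2.75.
quinoa: (1 cup + 10 tbsp = 1.625 cup) × 11/4 × 170 g/cup ≈ 760 g
coconut milk: 175 mL × 11/4 ÷ 240 mL/cup × 240 g/cup ≈ 481 g
tomato paste: (1 tbsp + 1 tsp = 4/3 tbsp) × 11/4 ÷ 16 tbsp/cup × 262 g/cup ≈ 60 g
mayonnaise: (1 tbsp + 2 tsp = 5/3 tbsp) × 11/4 × 15 mL/tbsp ≈ 69 mL

quinoa: 760 g; coconut milk: 481 g; tomato paste: 60 g; mayonnaise: 69 mL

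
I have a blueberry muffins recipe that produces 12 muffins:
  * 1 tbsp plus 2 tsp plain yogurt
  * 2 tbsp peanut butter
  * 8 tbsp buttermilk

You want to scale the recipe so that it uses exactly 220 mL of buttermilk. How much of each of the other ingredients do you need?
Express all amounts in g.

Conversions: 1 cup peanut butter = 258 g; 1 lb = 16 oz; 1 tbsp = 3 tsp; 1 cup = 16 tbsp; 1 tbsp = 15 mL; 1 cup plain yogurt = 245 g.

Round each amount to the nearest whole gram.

The original recipe has 120 mL of buttermilk, so the scaling factor is 220 ÷ 120 = 11/6.
plain yogurt: (1 tbsp + 2 tsp = 5/3 tbsp) × 11/6 ÷ 16 tbsp/cup × 245 g/cup ≈ 47 g
peanut butter: 2 tbsp × 11/6 ÷ 16 tbsp/cup × 258 g/cup ≈ 59 g

plain yogurt: 47 g; peanut butter: 59 g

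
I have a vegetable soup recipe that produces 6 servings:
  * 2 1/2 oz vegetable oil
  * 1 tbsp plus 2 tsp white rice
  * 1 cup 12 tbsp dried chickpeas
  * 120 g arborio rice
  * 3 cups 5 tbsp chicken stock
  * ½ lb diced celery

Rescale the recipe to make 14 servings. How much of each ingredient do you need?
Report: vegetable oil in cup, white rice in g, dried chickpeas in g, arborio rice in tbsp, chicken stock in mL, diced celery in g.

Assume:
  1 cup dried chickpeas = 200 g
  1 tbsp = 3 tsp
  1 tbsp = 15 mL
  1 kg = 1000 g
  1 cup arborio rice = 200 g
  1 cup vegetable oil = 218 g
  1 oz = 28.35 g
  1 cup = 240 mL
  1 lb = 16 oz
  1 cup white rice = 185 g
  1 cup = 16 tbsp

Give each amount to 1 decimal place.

Scaling factor: 14/6 = 7/3.
vegetable oil: 2.5 oz × 7/3 × 28.35 g/oz ÷ 218 g/cup ≈ 0.8 cup
white rice: (1 tbsp + 2 tsp = 5/3 tbsp) × 7/3 ÷ 16 tbsp/cup × 185 g/cup ≈ 45.0 g
dried chickpeas: (1 cup + 12 tbsp = 1.75 cup) × 7/3 × 200 g/cup ≈ 816.7 g
arborio rice: 120 g × 7/3 ÷ 200 g/cup × 16 tbsp/cup = 22.4 tbsp
chicken stock: (3 cup + 5 tbsp = 3.3125 cup) × 7/3 × 240 mL/cup = 1855.0 mL
diced celery: 0.5 lb × 7/3 × 16 oz/lb × 28.35 g/oz = 529.2 g

vegetable oil: 0.8 cup; white rice: 45.0 g; dried chickpeas: 816.7 g; arborio rice: 22.4 tbsp; chicken stock: 1855.0 mL; diced celery: 529.2 g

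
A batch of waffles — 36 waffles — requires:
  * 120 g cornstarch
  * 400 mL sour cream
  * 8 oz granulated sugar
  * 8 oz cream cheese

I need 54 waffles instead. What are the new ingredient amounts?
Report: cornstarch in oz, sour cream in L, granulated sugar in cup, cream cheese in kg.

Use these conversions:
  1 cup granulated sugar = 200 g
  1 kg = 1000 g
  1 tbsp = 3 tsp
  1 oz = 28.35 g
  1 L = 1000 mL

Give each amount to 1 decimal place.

cornstarch: 6.3 oz; sour cream: 0.6 L; granulated sugar: 1.7 cup; cream cheese: 0.3 kg

Scaling factor: 54/36 = 3/2 = 1.5.
cornstarch: 120 g × 3/2 ÷ 28.35 g/oz ≈ 6.3 oz
sour cream: 400 mL × 3/2 ÷ 1000 mL/L = 0.6 L
granulated sugar: 8 oz × 3/2 × 28.35 g/oz ÷ 200 g/cup ≈ 1.7 cup
cream cheese: 8 oz × 3/2 × 28.35 g/oz ÷ 1000 g/kg ≈ 0.3 kg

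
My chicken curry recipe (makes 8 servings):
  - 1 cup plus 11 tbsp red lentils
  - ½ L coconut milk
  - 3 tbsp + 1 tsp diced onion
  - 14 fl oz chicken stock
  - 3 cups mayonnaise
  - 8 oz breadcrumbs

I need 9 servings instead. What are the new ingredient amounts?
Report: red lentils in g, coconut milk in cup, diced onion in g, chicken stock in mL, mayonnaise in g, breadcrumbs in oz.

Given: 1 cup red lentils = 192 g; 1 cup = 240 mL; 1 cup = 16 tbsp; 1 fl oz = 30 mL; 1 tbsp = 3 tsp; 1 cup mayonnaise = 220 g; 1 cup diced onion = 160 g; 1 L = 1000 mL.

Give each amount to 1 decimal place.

Scaling factor: 9/8 = 1.125.
red lentils: (1 cup + 11 tbsp = 1.6875 cup) × 9/8 × 192 g/cup = 364.5 g
coconut milk: 0.5 L × 9/8 × 1000 mL/L ÷ 240 mL/cup ≈ 2.3 cup
diced onion: (3 tbsp + 1 tsp = 10/3 tbsp) × 9/8 ÷ 16 tbsp/cup × 160 g/cup = 37.5 g
chicken stock: 14 fl oz × 9/8 × 30 mL/fl oz = 472.5 mL
mayonnaise: 3 cup × 9/8 × 220 g/cup = 742.5 g
breadcrumbs: 8 oz × 9/8 = 9.0 oz

red lentils: 364.5 g; coconut milk: 2.3 cup; diced onion: 37.5 g; chicken stock: 472.5 mL; mayonnaise: 742.5 g; breadcrumbs: 9.0 oz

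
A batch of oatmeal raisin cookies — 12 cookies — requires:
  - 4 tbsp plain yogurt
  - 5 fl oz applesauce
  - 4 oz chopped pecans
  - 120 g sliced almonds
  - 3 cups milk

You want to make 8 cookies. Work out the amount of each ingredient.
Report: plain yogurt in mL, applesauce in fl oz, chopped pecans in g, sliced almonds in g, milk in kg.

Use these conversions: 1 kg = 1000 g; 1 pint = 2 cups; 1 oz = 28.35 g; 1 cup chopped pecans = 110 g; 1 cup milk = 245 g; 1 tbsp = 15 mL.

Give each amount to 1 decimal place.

plain yogurt: 40.0 mL; applesauce: 3.3 fl oz; chopped pecans: 75.6 g; sliced almonds: 80.0 g; milk: 0.5 kg

Scaling factor: 8/12 = 2/3.
plain yogurt: 4 tbsp × 2/3 × 15 mL/tbsp = 40.0 mL
applesauce: 5 fl oz × 2/3 ≈ 3.3 fl oz
chopped pecans: 4 oz × 2/3 × 28.35 g/oz = 75.6 g
sliced almonds: 120 g × 2/3 = 80.0 g
milk: 3 cup × 2/3 × 245 g/cup ÷ 1000 g/kg ≈ 0.5 kg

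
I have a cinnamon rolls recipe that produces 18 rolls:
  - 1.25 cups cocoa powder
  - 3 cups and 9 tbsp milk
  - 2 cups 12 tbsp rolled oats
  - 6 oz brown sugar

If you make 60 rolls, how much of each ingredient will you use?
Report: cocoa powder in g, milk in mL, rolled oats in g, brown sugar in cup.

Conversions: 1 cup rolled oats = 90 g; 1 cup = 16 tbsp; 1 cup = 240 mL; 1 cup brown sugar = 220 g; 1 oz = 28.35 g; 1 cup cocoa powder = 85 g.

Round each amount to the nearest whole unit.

Scaling factor: 60/18 = 10/3.
cocoa powder: 1.25 cup × 10/3 × 85 g/cup ≈ 354 g
milk: (3 cup + 9 tbsp = 3.5625 cup) × 10/3 × 240 mL/cup = 2850 mL
rolled oats: (2 cup + 12 tbsp = 2.75 cup) × 10/3 × 90 g/cup = 825 g
brown sugar: 6 oz × 10/3 × 28.35 g/oz ÷ 220 g/cup ≈ 3 cup

cocoa powder: 354 g; milk: 2850 mL; rolled oats: 825 g; brown sugar: 3 cup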